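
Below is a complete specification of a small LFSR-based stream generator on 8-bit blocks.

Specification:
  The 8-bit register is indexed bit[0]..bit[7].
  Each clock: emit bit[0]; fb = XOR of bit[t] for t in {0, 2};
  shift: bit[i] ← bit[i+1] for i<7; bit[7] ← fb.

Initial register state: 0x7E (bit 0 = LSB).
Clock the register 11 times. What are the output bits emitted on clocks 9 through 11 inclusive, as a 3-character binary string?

100

reg_0 = 0x7E
clock 1: out=0, reg = 0xBF
clock 2: out=1, reg = 0x5F
clock 3: out=1, reg = 0x2F
clock 4: out=1, reg = 0x17
clock 5: out=1, reg = 0x0B
clock 6: out=1, reg = 0x85
clock 7: out=1, reg = 0x42
clock 8: out=0, reg = 0x21
clock 9: out=1, reg = 0x90
clock 10: out=0, reg = 0x48
clock 11: out=0, reg = 0x24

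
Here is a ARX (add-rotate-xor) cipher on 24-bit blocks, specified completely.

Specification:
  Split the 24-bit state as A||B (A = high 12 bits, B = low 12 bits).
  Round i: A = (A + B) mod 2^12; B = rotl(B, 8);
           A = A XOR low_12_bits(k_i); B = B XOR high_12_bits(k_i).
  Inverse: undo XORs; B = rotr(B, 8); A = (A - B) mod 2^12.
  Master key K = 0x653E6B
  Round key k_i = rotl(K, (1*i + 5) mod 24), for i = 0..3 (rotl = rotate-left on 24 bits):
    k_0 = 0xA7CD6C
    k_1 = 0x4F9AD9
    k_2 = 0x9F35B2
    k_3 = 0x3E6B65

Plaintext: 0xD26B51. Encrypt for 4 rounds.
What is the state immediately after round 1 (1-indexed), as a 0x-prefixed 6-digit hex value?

0x51BBC9

s_0 = plaintext = 0xD26B51
s_1 = Round(s_0, k_0) = 0x51BBC9
s_2 = Round(s_1, k_1) = 0xA3DD45
s_3 = Round(s_2, k_2) = 0x230C27
s_4 = Round(s_3, k_3) = 0x532424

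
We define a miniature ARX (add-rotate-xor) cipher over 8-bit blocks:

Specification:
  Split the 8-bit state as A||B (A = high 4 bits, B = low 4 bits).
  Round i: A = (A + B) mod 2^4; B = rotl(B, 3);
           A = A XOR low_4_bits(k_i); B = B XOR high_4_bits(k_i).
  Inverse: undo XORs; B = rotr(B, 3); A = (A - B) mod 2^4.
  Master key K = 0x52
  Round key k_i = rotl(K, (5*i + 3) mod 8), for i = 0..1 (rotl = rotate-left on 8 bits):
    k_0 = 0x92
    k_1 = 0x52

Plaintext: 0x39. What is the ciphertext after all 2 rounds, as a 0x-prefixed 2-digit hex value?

s_0 = plaintext = 0x39
s_1 = Round(s_0, k_0) = 0xE5
s_2 = Round(s_1, k_1) = 0x1F

0x1F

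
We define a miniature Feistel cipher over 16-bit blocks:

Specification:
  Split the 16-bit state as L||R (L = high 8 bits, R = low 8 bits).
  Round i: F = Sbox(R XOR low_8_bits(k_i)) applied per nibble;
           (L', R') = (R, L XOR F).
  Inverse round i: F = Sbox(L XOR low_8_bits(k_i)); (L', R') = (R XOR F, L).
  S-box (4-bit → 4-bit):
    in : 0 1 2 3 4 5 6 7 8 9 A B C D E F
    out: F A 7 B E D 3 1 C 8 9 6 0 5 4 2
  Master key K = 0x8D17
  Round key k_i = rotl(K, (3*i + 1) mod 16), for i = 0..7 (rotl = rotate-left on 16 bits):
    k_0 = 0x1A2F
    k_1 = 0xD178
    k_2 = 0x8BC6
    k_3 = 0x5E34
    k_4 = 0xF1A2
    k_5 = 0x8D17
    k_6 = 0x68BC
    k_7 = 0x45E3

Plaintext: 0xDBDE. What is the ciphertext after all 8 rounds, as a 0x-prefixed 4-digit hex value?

0x40F4

s_0 = plaintext = 0xDBDE
s_1 = Round(s_0, k_0) = 0xDEF1
s_2 = Round(s_1, k_1) = 0xF116
s_3 = Round(s_2, k_2) = 0x16AE
s_4 = Round(s_3, k_3) = 0xAE9F
s_5 = Round(s_4, k_4) = 0x9F1B
s_6 = Round(s_5, k_5) = 0x1B6F
s_7 = Round(s_6, k_6) = 0x6F40
s_8 = Round(s_7, k_7) = 0x40F4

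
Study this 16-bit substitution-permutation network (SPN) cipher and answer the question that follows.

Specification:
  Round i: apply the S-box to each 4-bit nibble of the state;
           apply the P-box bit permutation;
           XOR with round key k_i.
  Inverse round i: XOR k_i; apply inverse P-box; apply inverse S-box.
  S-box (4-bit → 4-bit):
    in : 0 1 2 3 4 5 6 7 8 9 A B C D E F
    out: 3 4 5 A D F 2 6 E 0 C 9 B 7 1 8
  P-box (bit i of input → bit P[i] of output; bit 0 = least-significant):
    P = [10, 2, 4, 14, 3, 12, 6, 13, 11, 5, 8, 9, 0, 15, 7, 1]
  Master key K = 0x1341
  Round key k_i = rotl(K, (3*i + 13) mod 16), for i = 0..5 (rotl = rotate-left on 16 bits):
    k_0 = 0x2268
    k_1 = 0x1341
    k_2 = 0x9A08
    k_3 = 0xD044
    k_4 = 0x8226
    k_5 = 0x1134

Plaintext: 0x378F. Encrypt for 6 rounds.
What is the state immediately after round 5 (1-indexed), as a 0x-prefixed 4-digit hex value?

s_0 = plaintext = 0x378F
s_1 = Round(s_0, k_0) = 0xD30A
s_2 = Round(s_1, k_1) = 0xC1F8
s_3 = Round(s_2, k_2) = 0x7B1F
s_4 = Round(s_3, k_3) = 0x1A84
s_5 = Round(s_4, k_4) = 0xF5F6
s_6 = Round(s_5, k_5) = 0x3A12

0xF5F6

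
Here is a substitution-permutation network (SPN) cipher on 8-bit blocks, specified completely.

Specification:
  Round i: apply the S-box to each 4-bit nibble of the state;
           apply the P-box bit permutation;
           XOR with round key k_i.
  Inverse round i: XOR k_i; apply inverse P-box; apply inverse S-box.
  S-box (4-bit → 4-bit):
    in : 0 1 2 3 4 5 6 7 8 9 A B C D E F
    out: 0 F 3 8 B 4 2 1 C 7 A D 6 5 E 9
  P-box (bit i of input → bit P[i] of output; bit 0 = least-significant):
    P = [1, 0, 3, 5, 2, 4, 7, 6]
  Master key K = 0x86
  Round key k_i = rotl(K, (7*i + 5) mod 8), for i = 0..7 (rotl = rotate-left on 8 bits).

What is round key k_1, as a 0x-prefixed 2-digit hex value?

0x68

K = 0x86
k_0 = rotl(K, (7*0+5) mod 8) = rotl(K, 5) = 0xD0
k_1 = rotl(K, (7*1+5) mod 8) = rotl(K, 4) = 0x68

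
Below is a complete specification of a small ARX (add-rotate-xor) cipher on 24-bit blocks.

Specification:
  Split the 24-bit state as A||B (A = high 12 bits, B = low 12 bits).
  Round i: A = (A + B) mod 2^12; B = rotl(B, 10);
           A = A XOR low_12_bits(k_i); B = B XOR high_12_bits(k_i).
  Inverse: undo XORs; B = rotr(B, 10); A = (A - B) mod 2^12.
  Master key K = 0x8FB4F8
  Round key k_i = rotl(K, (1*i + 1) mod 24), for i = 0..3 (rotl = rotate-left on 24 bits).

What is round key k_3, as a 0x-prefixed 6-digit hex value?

0xFB4F88

K = 0x8FB4F8
k_0 = rotl(K, (1*0+1) mod 24) = rotl(K, 1) = 0x1F69F1
k_1 = rotl(K, (1*1+1) mod 24) = rotl(K, 2) = 0x3ED3E2
k_2 = rotl(K, (1*2+1) mod 24) = rotl(K, 3) = 0x7DA7C4
k_3 = rotl(K, (1*3+1) mod 24) = rotl(K, 4) = 0xFB4F88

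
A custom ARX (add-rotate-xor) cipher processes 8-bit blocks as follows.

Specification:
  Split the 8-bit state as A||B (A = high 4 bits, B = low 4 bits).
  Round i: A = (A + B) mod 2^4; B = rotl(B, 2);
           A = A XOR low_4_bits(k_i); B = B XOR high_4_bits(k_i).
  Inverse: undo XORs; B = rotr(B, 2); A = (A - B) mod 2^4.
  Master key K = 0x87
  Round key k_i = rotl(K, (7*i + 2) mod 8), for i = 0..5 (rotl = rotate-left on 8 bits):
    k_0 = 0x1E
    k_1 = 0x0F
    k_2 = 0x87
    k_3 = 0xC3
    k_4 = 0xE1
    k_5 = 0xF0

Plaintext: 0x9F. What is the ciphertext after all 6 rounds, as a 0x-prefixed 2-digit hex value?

0x31

s_0 = plaintext = 0x9F
s_1 = Round(s_0, k_0) = 0x6E
s_2 = Round(s_1, k_1) = 0xBB
s_3 = Round(s_2, k_2) = 0x16
s_4 = Round(s_3, k_3) = 0x45
s_5 = Round(s_4, k_4) = 0x8B
s_6 = Round(s_5, k_5) = 0x31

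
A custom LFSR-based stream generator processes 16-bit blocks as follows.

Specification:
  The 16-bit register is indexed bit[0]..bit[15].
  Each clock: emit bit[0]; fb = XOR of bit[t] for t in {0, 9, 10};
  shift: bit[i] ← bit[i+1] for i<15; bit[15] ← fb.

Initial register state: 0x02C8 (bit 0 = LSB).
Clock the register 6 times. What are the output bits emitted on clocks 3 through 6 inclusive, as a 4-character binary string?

0100

reg_0 = 0x02C8
clock 1: out=0, reg = 0x8164
clock 2: out=0, reg = 0x40B2
clock 3: out=0, reg = 0x2059
clock 4: out=1, reg = 0x902C
clock 5: out=0, reg = 0x4816
clock 6: out=0, reg = 0x240B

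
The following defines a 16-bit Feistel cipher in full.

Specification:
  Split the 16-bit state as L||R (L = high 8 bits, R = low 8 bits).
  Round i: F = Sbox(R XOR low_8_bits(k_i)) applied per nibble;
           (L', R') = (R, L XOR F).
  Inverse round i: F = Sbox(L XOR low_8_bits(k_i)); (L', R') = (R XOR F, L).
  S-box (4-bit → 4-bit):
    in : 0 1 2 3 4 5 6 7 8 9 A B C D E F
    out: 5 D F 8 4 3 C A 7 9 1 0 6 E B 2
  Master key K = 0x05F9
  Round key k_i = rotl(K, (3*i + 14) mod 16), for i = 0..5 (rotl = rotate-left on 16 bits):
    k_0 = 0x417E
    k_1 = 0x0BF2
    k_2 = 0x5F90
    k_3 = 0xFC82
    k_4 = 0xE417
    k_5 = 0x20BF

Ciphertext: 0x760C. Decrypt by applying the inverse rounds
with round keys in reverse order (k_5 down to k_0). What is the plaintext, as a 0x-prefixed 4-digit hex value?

0x7C12

s_0 = ciphertext = 0x760C
s_1 = InvRound(s_0, k_5) = 0x6576
s_2 = InvRound(s_1, k_4) = 0xD965
s_3 = InvRound(s_2, k_3) = 0x55D9
s_4 = InvRound(s_3, k_2) = 0xBA55
s_5 = InvRound(s_4, k_1) = 0x12BA
s_6 = InvRound(s_5, k_0) = 0x7C12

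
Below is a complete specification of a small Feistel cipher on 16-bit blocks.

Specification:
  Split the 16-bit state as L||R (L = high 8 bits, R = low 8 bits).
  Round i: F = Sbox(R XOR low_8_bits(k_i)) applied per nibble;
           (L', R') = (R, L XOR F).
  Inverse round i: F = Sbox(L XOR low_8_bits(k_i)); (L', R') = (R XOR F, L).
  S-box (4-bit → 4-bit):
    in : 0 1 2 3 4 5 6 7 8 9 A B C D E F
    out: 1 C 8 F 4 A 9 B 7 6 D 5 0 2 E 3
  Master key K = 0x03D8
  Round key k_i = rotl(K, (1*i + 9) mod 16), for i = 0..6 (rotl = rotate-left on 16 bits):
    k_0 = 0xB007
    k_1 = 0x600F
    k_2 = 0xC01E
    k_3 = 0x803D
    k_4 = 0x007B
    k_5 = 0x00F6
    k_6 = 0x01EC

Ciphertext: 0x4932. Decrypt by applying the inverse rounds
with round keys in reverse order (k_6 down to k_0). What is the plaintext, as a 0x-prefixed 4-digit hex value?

s_0 = ciphertext = 0x4932
s_1 = InvRound(s_0, k_6) = 0xE849
s_2 = InvRound(s_1, k_5) = 0x87E8
s_3 = InvRound(s_2, k_4) = 0xD887
s_4 = InvRound(s_3, k_3) = 0x6DD8
s_5 = InvRound(s_4, k_2) = 0x676D
s_6 = InvRound(s_5, k_1) = 0xFA67
s_7 = InvRound(s_6, k_0) = 0x55FA

0x55FA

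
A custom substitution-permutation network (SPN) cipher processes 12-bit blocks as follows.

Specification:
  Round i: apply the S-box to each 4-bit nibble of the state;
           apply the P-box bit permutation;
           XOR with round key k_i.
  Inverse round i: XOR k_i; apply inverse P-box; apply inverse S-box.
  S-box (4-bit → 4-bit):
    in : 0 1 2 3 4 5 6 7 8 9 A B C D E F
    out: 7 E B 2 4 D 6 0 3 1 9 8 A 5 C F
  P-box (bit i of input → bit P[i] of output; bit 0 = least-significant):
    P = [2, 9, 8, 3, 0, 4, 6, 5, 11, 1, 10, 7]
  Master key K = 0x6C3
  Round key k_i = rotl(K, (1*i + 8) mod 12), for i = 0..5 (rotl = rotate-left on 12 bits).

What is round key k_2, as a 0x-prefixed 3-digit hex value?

0xDB0

K = 0x6C3
k_0 = rotl(K, (1*0+8) mod 12) = rotl(K, 8) = 0x36C
k_1 = rotl(K, (1*1+8) mod 12) = rotl(K, 9) = 0x6D8
k_2 = rotl(K, (1*2+8) mod 12) = rotl(K, 10) = 0xDB0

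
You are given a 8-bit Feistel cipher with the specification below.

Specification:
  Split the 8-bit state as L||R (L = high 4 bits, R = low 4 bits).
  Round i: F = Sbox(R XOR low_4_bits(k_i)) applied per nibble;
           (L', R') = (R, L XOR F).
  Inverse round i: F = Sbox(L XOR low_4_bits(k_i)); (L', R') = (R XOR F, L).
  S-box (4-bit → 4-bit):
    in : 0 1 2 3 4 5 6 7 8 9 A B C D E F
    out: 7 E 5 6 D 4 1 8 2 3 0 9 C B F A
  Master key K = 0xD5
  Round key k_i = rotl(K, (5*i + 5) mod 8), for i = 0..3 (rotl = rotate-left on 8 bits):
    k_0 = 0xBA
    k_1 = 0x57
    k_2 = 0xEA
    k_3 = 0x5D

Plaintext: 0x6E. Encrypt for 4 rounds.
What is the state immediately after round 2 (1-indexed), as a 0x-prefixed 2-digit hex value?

s_0 = plaintext = 0x6E
s_1 = Round(s_0, k_0) = 0xEB
s_2 = Round(s_1, k_1) = 0xB2
s_3 = Round(s_2, k_2) = 0x29
s_4 = Round(s_3, k_3) = 0x9F

0xB2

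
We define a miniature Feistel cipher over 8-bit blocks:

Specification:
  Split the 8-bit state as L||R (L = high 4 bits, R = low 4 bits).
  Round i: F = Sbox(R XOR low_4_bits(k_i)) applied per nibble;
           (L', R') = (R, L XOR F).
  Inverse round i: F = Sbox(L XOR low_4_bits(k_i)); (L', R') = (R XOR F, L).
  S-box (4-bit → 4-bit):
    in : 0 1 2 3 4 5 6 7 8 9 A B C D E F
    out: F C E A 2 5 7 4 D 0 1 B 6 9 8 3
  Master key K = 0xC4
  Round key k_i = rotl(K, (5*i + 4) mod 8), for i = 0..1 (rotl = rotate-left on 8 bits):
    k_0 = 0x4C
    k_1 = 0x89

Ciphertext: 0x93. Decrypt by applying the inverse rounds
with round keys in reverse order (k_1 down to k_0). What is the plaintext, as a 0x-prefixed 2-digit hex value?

0x6C

s_0 = ciphertext = 0x93
s_1 = InvRound(s_0, k_1) = 0xC9
s_2 = InvRound(s_1, k_0) = 0x6C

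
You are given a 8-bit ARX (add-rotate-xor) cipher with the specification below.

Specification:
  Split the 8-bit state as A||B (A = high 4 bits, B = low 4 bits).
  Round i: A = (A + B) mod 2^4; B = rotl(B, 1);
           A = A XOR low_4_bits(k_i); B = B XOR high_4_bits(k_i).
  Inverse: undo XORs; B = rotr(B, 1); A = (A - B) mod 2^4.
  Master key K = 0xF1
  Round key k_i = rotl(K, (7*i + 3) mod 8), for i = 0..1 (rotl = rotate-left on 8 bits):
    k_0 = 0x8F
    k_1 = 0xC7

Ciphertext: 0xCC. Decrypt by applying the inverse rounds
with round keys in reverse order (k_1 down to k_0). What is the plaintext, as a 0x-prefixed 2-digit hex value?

s_0 = ciphertext = 0xCC
s_1 = InvRound(s_0, k_1) = 0xB0
s_2 = InvRound(s_1, k_0) = 0x04

0x04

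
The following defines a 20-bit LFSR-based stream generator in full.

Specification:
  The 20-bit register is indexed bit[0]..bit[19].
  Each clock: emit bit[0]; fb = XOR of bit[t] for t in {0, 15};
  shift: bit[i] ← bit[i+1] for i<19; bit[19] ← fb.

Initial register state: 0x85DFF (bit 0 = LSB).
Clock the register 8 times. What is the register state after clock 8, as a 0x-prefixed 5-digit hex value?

reg_0 = 0x85DFF
clock 1: out=1, reg = 0xC2EFF
clock 2: out=1, reg = 0xE177F
clock 3: out=1, reg = 0xF0BBF
clock 4: out=1, reg = 0xF85DF
clock 5: out=1, reg = 0x7C2EF
clock 6: out=1, reg = 0x3E177
clock 7: out=1, reg = 0x1F0BB
clock 8: out=1, reg = 0x0F85D

0x0F85D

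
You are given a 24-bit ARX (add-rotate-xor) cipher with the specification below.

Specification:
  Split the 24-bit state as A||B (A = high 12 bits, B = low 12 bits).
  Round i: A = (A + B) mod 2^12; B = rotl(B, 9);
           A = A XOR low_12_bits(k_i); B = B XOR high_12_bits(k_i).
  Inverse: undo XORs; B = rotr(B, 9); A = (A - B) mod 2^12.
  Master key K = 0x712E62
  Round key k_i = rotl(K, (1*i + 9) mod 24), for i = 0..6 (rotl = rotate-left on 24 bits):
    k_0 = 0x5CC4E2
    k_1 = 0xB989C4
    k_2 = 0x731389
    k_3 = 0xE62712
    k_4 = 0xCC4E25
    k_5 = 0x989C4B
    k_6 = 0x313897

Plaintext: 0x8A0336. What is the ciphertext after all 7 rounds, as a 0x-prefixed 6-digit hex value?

0xB5CEE2

s_0 = plaintext = 0x8A0336
s_1 = Round(s_0, k_0) = 0xF349AA
s_2 = Round(s_1, k_1) = 0x11AEAD
s_3 = Round(s_2, k_2) = 0xC4ECE4
s_4 = Round(s_3, k_3) = 0xE207FE
s_5 = Round(s_4, k_4) = 0x83B03B
s_6 = Round(s_5, k_5) = 0x43DF8E
s_7 = Round(s_6, k_6) = 0xB5CEE2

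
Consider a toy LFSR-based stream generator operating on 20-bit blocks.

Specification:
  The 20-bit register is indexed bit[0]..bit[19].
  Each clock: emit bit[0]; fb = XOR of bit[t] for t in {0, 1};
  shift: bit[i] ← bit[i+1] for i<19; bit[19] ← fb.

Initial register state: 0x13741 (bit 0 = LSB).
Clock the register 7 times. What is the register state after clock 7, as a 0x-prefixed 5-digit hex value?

reg_0 = 0x13741
clock 1: out=1, reg = 0x89BA0
clock 2: out=0, reg = 0x44DD0
clock 3: out=0, reg = 0x226E8
clock 4: out=0, reg = 0x11374
clock 5: out=0, reg = 0x089BA
clock 6: out=0, reg = 0x844DD
clock 7: out=1, reg = 0xC226E

0xC226E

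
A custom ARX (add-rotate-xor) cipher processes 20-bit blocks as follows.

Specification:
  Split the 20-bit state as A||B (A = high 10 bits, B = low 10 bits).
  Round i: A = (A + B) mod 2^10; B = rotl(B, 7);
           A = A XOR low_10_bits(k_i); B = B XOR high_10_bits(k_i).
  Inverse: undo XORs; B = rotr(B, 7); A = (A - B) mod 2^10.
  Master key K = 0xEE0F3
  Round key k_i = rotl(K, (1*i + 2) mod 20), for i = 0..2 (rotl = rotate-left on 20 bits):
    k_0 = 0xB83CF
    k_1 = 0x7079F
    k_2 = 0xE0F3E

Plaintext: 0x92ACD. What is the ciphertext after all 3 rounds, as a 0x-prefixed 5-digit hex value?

s_0 = plaintext = 0x92ACD
s_1 = Round(s_0, k_0) = 0xB6039
s_2 = Round(s_1, k_1) = 0x23946
s_3 = Round(s_2, k_2) = 0xBA8AB

0xBA8AB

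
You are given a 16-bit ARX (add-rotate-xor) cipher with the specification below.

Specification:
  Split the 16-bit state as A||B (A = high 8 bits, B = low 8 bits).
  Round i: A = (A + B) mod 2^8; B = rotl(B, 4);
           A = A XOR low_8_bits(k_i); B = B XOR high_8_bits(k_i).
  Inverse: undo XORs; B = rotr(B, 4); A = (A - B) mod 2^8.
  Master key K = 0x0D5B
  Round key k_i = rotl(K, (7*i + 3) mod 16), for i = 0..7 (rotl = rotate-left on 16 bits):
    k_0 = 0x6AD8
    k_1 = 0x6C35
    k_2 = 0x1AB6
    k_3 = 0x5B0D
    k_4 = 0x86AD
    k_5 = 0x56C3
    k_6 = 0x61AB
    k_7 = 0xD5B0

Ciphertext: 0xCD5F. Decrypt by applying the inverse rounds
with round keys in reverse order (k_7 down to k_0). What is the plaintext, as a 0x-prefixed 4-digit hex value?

s_0 = ciphertext = 0xCD5F
s_1 = InvRound(s_0, k_7) = 0xD5A8
s_2 = InvRound(s_1, k_6) = 0xE29C
s_3 = InvRound(s_2, k_5) = 0x75AC
s_4 = InvRound(s_3, k_4) = 0x36A2
s_5 = InvRound(s_4, k_3) = 0x9C9F
s_6 = InvRound(s_5, k_2) = 0xD258
s_7 = InvRound(s_6, k_1) = 0xA443
s_8 = InvRound(s_7, k_0) = 0xEA92

0xEA92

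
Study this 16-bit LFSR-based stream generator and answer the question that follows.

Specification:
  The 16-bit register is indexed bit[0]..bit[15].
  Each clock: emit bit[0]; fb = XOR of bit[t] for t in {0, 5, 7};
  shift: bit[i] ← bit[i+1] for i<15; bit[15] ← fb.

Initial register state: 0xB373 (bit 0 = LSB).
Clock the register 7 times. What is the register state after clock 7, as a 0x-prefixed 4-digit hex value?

0x1D66

reg_0 = 0xB373
clock 1: out=1, reg = 0x59B9
clock 2: out=1, reg = 0xACDC
clock 3: out=0, reg = 0xD66E
clock 4: out=0, reg = 0xEB37
clock 5: out=1, reg = 0x759B
clock 6: out=1, reg = 0x3ACD
clock 7: out=1, reg = 0x1D66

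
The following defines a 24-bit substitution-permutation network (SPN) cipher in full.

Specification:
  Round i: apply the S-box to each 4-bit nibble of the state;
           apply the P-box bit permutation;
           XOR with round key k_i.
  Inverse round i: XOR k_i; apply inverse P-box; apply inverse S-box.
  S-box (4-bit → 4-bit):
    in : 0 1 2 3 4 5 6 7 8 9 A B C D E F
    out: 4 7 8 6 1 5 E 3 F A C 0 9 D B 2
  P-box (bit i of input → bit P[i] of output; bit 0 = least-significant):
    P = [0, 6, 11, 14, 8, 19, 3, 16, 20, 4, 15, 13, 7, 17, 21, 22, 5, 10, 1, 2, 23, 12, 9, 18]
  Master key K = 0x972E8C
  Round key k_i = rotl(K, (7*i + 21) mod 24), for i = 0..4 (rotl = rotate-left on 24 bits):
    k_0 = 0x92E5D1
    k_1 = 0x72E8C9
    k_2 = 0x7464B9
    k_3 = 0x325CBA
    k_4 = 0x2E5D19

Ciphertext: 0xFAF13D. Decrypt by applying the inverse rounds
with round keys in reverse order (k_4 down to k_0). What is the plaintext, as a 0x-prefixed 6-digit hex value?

s_0 = ciphertext = 0xFAF13D
s_1 = InvRound(s_0, k_4) = 0xCE2DB0
s_2 = InvRound(s_1, k_3) = 0xE0AC12
s_3 = InvRound(s_2, k_2) = 0xC5450D
s_4 = InvRound(s_3, k_1) = 0xC91DC3
s_5 = InvRound(s_4, k_0) = 0xF0989A

0xF0989A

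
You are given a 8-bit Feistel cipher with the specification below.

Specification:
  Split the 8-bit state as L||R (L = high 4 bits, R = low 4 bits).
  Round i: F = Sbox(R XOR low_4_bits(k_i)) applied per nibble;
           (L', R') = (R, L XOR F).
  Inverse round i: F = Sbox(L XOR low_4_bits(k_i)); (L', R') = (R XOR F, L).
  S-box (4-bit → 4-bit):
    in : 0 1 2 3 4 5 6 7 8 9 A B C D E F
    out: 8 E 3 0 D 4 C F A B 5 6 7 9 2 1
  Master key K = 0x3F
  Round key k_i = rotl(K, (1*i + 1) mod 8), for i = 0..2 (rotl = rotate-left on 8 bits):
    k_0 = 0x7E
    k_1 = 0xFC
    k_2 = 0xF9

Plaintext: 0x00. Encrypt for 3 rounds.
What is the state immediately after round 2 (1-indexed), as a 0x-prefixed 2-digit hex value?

s_0 = plaintext = 0x00
s_1 = Round(s_0, k_0) = 0x02
s_2 = Round(s_1, k_1) = 0x22
s_3 = Round(s_2, k_2) = 0x24

0x22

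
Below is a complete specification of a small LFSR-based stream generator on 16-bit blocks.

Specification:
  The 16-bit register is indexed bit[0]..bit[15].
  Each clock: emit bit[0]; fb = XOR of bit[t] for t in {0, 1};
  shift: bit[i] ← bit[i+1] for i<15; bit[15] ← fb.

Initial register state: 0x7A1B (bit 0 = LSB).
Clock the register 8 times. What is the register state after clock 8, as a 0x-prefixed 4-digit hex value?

0x167A

reg_0 = 0x7A1B
clock 1: out=1, reg = 0x3D0D
clock 2: out=1, reg = 0x9E86
clock 3: out=0, reg = 0xCF43
clock 4: out=1, reg = 0x67A1
clock 5: out=1, reg = 0xB3D0
clock 6: out=0, reg = 0x59E8
clock 7: out=0, reg = 0x2CF4
clock 8: out=0, reg = 0x167A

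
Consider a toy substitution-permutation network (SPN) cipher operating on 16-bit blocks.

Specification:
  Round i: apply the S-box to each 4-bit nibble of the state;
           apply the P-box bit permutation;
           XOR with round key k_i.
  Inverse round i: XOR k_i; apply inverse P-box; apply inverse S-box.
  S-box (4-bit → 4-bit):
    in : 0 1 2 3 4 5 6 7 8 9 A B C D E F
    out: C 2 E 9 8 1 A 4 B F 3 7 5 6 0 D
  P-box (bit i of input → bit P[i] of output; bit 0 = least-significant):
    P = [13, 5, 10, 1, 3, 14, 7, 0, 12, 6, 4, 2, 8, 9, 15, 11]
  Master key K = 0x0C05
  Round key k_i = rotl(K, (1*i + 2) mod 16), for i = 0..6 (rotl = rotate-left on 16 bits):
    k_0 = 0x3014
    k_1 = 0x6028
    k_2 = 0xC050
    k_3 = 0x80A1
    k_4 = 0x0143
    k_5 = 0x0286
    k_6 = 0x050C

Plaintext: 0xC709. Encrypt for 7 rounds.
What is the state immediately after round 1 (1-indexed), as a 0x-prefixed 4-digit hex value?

s_0 = plaintext = 0xC709
s_1 = Round(s_0, k_0) = 0x95A7
s_2 = Round(s_1, k_1) = 0xBF20
s_3 = Round(s_2, k_2) = 0x17C7
s_4 = Round(s_3, k_3) = 0x8639
s_5 = Round(s_4, k_4) = 0x2E2C
s_6 = Round(s_5, k_5) = 0xEC07
s_7 = Round(s_6, k_6) = 0x119D

0x95A7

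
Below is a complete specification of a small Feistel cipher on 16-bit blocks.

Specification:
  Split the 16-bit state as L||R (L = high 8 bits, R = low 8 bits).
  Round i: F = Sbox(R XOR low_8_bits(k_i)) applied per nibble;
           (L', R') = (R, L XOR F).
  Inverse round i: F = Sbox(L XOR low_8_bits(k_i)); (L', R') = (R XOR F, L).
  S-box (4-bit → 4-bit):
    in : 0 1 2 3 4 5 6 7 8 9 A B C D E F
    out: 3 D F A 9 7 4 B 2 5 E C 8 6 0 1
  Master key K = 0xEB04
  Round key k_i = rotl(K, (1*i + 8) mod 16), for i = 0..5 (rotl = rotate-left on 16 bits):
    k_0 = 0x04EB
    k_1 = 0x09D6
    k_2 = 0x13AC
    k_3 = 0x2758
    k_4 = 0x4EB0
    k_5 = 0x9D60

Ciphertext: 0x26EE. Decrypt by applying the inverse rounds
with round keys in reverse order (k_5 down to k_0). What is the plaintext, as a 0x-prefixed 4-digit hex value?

s_0 = ciphertext = 0x26EE
s_1 = InvRound(s_0, k_5) = 0x7A26
s_2 = InvRound(s_1, k_4) = 0xA87A
s_3 = InvRound(s_2, k_3) = 0x69A8
s_4 = InvRound(s_3, k_2) = 0x2F69
s_5 = InvRound(s_4, k_1) = 0x7C2F
s_6 = InvRound(s_5, k_0) = 0x747C

0x747C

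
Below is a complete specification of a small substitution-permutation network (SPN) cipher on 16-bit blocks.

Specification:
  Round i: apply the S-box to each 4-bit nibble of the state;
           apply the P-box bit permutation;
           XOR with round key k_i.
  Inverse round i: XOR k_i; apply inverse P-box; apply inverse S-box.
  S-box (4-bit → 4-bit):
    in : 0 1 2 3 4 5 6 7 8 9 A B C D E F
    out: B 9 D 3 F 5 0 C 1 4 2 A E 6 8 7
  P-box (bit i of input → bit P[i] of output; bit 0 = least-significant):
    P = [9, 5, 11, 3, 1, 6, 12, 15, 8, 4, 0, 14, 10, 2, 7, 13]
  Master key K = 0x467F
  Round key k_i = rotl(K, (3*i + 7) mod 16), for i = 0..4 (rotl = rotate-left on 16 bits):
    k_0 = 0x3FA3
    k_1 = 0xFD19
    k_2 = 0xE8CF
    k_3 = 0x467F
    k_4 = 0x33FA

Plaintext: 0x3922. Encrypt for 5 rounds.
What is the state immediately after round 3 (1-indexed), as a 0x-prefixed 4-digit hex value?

s_0 = plaintext = 0x3922
s_1 = Round(s_0, k_0) = 0xA1AC
s_2 = Round(s_1, k_1) = 0xB475
s_3 = Round(s_2, k_2) = 0x13DA
s_4 = Round(s_3, k_3) = 0x730F
s_5 = Round(s_4, k_4) = 0x9808

0x13DA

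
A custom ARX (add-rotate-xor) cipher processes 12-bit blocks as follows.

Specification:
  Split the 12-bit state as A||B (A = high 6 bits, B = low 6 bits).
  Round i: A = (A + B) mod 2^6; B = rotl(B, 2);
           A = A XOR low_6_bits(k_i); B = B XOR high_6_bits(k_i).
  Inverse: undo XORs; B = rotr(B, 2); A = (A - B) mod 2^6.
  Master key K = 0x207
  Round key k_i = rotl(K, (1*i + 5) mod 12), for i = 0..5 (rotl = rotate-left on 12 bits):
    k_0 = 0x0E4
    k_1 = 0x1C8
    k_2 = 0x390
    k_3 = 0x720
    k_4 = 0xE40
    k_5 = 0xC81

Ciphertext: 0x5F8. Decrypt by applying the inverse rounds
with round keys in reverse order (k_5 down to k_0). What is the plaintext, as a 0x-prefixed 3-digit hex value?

0x308

s_0 = ciphertext = 0x5F8
s_1 = InvRound(s_0, k_5) = 0xD22
s_2 = InvRound(s_1, k_4) = 0xFB6
s_3 = InvRound(s_2, k_3) = 0xD2A
s_4 = InvRound(s_3, k_2) = 0x6C9
s_5 = InvRound(s_4, k_1) = 0xC23
s_6 = InvRound(s_5, k_0) = 0x308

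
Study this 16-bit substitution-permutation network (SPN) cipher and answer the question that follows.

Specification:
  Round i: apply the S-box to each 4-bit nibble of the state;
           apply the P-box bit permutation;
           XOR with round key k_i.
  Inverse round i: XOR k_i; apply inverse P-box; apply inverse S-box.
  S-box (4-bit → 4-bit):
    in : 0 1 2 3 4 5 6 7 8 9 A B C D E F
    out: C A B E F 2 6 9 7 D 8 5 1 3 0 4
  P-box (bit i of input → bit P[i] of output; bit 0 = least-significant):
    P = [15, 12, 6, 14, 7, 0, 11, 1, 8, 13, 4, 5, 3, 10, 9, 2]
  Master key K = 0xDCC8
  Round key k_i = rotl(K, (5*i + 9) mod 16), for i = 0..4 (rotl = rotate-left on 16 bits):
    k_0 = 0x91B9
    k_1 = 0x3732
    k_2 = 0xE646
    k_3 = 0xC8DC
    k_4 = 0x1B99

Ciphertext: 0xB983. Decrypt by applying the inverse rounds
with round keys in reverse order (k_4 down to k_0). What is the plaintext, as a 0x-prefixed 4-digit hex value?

0xAAA2

s_0 = ciphertext = 0xB983
s_1 = InvRound(s_0, k_4) = 0xB6AC
s_2 = InvRound(s_1, k_3) = 0x63F3
s_3 = InvRound(s_2, k_2) = 0x19DC
s_4 = InvRound(s_3, k_1) = 0x419F
s_5 = InvRound(s_4, k_0) = 0xAAA2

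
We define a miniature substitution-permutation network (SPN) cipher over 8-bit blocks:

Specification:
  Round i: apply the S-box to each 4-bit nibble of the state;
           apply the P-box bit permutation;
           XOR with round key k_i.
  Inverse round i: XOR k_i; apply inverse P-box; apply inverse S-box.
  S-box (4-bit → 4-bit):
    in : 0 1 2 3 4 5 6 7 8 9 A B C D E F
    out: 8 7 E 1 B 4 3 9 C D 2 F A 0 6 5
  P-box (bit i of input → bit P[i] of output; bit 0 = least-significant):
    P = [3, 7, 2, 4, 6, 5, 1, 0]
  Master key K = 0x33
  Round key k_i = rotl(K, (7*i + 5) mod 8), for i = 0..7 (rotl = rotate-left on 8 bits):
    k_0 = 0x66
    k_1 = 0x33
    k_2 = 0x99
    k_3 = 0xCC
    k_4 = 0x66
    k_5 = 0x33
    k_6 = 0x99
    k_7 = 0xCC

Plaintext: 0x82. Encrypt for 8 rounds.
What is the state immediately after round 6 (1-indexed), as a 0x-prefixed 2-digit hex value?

0xEA

s_0 = plaintext = 0x82
s_1 = Round(s_0, k_0) = 0xF1
s_2 = Round(s_1, k_1) = 0xFD
s_3 = Round(s_2, k_2) = 0xDB
s_4 = Round(s_3, k_3) = 0x50
s_5 = Round(s_4, k_4) = 0x74
s_6 = Round(s_5, k_5) = 0xEA
s_7 = Round(s_6, k_6) = 0x3B
s_8 = Round(s_7, k_7) = 0x10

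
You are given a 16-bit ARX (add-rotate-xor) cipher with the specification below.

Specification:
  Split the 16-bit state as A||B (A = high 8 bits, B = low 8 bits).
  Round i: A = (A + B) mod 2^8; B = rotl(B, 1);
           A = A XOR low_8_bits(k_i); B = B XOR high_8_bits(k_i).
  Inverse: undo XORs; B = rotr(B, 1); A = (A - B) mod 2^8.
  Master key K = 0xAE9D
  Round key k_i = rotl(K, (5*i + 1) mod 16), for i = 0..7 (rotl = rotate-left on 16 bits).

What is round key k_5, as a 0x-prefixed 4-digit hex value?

K = 0xAE9D
k_0 = rotl(K, (5*0+1) mod 16) = rotl(K, 1) = 0x5D3B
k_1 = rotl(K, (5*1+1) mod 16) = rotl(K, 6) = 0xA76B
k_2 = rotl(K, (5*2+1) mod 16) = rotl(K, 11) = 0xED74
k_3 = rotl(K, (5*3+1) mod 16) = rotl(K, 0) = 0xAE9D
k_4 = rotl(K, (5*4+1) mod 16) = rotl(K, 5) = 0xD3B5
k_5 = rotl(K, (5*5+1) mod 16) = rotl(K, 10) = 0x76BA

0x76BA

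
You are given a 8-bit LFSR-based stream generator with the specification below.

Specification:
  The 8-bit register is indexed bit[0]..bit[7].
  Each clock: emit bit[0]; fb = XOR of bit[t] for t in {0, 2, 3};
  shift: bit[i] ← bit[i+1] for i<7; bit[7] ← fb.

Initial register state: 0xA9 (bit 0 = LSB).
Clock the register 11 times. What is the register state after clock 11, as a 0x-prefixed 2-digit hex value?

reg_0 = 0xA9
clock 1: out=1, reg = 0x54
clock 2: out=0, reg = 0xAA
clock 3: out=0, reg = 0xD5
clock 4: out=1, reg = 0x6A
clock 5: out=0, reg = 0xB5
clock 6: out=1, reg = 0x5A
clock 7: out=0, reg = 0xAD
clock 8: out=1, reg = 0xD6
clock 9: out=0, reg = 0xEB
clock 10: out=1, reg = 0x75
clock 11: out=1, reg = 0x3A

0x3A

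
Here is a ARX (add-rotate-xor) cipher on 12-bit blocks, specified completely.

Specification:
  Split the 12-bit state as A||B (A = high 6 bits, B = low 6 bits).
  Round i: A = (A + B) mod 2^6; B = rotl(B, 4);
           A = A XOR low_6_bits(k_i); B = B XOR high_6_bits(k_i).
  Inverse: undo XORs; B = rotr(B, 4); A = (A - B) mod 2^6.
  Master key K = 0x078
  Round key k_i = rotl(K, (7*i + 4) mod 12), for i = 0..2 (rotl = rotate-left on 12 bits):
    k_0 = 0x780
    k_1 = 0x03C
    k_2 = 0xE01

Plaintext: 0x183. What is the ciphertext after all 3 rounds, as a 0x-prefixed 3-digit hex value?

0xDC2

s_0 = plaintext = 0x183
s_1 = Round(s_0, k_0) = 0x26E
s_2 = Round(s_1, k_1) = 0x2EB
s_3 = Round(s_2, k_2) = 0xDC2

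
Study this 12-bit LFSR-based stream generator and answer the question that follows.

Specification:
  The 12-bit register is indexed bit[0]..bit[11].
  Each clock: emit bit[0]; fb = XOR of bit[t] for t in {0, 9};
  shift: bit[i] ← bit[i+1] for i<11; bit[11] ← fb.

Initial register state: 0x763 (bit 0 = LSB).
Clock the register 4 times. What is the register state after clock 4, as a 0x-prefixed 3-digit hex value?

reg_0 = 0x763
clock 1: out=1, reg = 0x3B1
clock 2: out=1, reg = 0x1D8
clock 3: out=0, reg = 0x0EC
clock 4: out=0, reg = 0x076

0x076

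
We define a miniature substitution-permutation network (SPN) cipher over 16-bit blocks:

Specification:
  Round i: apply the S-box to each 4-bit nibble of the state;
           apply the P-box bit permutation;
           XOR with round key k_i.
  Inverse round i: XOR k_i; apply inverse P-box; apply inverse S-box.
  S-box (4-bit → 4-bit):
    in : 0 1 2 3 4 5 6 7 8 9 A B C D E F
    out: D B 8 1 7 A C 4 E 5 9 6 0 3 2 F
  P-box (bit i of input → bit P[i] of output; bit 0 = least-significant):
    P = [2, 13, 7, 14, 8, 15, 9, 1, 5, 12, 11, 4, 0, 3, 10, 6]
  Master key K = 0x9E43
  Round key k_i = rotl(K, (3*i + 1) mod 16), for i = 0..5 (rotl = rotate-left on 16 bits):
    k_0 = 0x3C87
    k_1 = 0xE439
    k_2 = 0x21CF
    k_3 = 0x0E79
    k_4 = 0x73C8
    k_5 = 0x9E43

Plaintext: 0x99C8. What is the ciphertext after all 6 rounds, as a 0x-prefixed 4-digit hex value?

0x15BA

s_0 = plaintext = 0x99C8
s_1 = Round(s_0, k_0) = 0x5026
s_2 = Round(s_1, k_1) = 0xACC3
s_3 = Round(s_2, k_2) = 0x218A
s_4 = Round(s_3, k_3) = 0xDC0F
s_5 = Round(s_4, k_4) = 0x1047
s_6 = Round(s_5, k_5) = 0x15BA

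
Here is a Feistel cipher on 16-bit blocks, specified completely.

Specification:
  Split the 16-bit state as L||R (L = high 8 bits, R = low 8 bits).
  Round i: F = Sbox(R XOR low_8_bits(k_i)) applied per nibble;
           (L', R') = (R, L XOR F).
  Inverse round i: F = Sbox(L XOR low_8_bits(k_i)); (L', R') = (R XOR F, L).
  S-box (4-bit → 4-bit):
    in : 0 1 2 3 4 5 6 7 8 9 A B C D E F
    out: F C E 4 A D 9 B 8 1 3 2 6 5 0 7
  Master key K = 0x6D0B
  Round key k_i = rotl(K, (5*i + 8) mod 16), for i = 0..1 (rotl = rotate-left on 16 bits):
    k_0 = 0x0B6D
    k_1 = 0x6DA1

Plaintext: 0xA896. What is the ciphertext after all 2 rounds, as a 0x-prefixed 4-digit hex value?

0xDA24

s_0 = plaintext = 0xA896
s_1 = Round(s_0, k_0) = 0x96DA
s_2 = Round(s_1, k_1) = 0xDA24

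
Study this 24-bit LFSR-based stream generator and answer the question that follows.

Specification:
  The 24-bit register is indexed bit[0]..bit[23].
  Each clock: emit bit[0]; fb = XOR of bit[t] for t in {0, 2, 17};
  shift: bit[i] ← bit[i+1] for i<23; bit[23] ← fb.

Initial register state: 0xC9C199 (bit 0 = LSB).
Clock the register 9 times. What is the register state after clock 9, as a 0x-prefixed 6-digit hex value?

0x0DE4E0

reg_0 = 0xC9C199
clock 1: out=1, reg = 0xE4E0CC
clock 2: out=0, reg = 0xF27066
clock 3: out=0, reg = 0x793833
clock 4: out=1, reg = 0xBC9C19
clock 5: out=1, reg = 0xDE4E0C
clock 6: out=0, reg = 0x6F2706
clock 7: out=0, reg = 0x379383
clock 8: out=1, reg = 0x1BC9C1
clock 9: out=1, reg = 0x0DE4E0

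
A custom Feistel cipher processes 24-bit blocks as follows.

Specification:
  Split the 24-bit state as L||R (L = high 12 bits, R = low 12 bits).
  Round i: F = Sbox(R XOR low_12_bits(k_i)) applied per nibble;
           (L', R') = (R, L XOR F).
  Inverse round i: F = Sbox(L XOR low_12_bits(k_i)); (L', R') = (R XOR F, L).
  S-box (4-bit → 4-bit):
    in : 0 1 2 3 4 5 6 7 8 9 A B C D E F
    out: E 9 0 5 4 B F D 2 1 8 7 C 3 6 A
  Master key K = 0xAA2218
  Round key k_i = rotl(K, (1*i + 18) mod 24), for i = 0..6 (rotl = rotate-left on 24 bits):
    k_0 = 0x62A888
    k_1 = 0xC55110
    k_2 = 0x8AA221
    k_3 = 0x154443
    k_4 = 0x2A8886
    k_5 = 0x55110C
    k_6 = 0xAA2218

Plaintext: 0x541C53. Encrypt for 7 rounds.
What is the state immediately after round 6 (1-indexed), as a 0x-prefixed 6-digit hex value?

s_0 = plaintext = 0x541C53
s_1 = Round(s_0, k_0) = 0xC53176
s_2 = Round(s_1, k_1) = 0x1762AC
s_3 = Round(s_2, k_2) = 0x2ACF55
s_4 = Round(s_3, k_3) = 0xF55533
s_5 = Round(s_4, k_4) = 0x533C2E
s_6 = Round(s_5, k_5) = 0xC2E633
s_7 = Round(s_6, k_6) = 0x633829

0xC2E633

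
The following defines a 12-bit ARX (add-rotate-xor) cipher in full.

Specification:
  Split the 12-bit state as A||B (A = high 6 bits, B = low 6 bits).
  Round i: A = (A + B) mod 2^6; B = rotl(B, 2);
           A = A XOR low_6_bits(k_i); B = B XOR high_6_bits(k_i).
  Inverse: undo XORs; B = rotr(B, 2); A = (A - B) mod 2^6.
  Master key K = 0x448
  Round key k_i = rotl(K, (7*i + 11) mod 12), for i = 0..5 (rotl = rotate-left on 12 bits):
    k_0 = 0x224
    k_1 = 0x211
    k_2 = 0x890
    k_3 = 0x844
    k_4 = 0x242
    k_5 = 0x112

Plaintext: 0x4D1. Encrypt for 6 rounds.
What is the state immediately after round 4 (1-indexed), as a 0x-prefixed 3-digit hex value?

s_0 = plaintext = 0x4D1
s_1 = Round(s_0, k_0) = 0x00D
s_2 = Round(s_1, k_1) = 0x73C
s_3 = Round(s_2, k_2) = 0x211
s_4 = Round(s_3, k_3) = 0x764
s_5 = Round(s_4, k_4) = 0x0DB
s_6 = Round(s_5, k_5) = 0x329

0x764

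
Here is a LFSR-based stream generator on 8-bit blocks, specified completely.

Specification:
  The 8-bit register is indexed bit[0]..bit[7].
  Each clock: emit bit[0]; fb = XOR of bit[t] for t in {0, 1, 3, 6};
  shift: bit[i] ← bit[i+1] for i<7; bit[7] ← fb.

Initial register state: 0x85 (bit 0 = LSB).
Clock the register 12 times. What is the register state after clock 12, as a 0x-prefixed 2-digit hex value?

0x9B

reg_0 = 0x85
clock 1: out=1, reg = 0xC2
clock 2: out=0, reg = 0x61
clock 3: out=1, reg = 0x30
clock 4: out=0, reg = 0x18
clock 5: out=0, reg = 0x8C
clock 6: out=0, reg = 0xC6
clock 7: out=0, reg = 0x63
clock 8: out=1, reg = 0xB1
clock 9: out=1, reg = 0xD8
clock 10: out=0, reg = 0x6C
clock 11: out=0, reg = 0x36
clock 12: out=0, reg = 0x9B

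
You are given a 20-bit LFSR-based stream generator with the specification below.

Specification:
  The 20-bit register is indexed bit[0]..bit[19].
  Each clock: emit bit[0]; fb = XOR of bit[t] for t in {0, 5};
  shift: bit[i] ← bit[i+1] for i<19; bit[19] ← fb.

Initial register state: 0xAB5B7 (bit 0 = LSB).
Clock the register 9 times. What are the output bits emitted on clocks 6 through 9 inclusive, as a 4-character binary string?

reg_0 = 0xAB5B7
clock 1: out=1, reg = 0x55ADB
clock 2: out=1, reg = 0xAAD6D
clock 3: out=1, reg = 0x556B6
clock 4: out=0, reg = 0xAAB5B
clock 5: out=1, reg = 0xD55AD
clock 6: out=1, reg = 0x6AAD6
clock 7: out=0, reg = 0x3556B
clock 8: out=1, reg = 0x1AAB5
clock 9: out=1, reg = 0x0D55A

1011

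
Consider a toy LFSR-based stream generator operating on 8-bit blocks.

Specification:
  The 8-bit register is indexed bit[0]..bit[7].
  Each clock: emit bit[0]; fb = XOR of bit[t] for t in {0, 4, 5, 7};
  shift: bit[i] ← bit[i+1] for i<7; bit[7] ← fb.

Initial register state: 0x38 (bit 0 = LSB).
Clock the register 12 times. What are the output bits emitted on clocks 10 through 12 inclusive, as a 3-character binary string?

110

reg_0 = 0x38
clock 1: out=0, reg = 0x1C
clock 2: out=0, reg = 0x8E
clock 3: out=0, reg = 0xC7
clock 4: out=1, reg = 0x63
clock 5: out=1, reg = 0x31
clock 6: out=1, reg = 0x98
clock 7: out=0, reg = 0x4C
clock 8: out=0, reg = 0x26
clock 9: out=0, reg = 0x93
clock 10: out=1, reg = 0xC9
clock 11: out=1, reg = 0x64
clock 12: out=0, reg = 0xB2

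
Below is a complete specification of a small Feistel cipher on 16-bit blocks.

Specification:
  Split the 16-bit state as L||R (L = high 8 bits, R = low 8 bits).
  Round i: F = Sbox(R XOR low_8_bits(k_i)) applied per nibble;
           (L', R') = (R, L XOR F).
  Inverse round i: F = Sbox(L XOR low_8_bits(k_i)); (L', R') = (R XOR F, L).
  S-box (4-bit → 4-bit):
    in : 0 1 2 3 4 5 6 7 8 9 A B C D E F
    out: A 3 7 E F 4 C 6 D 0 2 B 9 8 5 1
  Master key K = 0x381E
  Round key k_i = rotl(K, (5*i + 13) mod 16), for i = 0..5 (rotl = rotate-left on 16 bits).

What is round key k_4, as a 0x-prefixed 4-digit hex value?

0x703C

K = 0x381E
k_0 = rotl(K, (5*0+13) mod 16) = rotl(K, 13) = 0xC703
k_1 = rotl(K, (5*1+13) mod 16) = rotl(K, 2) = 0xE078
k_2 = rotl(K, (5*2+13) mod 16) = rotl(K, 7) = 0x0F1C
k_3 = rotl(K, (5*3+13) mod 16) = rotl(K, 12) = 0xE381
k_4 = rotl(K, (5*4+13) mod 16) = rotl(K, 1) = 0x703C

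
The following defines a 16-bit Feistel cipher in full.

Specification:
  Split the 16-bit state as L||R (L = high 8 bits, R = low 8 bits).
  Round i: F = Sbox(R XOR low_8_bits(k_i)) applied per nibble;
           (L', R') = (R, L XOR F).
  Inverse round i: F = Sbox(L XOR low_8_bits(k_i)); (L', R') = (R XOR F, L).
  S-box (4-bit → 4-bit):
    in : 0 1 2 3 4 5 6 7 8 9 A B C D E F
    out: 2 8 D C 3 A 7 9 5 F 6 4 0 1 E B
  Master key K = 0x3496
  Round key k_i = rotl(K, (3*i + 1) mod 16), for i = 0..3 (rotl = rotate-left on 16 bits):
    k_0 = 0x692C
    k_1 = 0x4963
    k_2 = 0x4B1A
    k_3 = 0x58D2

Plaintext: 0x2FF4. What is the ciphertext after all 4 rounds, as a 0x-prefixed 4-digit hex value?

s_0 = plaintext = 0x2FF4
s_1 = Round(s_0, k_0) = 0xF43A
s_2 = Round(s_1, k_1) = 0x3A5B
s_3 = Round(s_2, k_2) = 0x5B02
s_4 = Round(s_3, k_3) = 0x0249

0x0249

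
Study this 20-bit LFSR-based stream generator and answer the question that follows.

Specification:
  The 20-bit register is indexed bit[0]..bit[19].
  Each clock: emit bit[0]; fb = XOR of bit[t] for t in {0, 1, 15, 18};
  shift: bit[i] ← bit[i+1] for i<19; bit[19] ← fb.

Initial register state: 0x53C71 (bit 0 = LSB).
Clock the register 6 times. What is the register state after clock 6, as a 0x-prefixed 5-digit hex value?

0xA94F1

reg_0 = 0x53C71
clock 1: out=1, reg = 0x29E38
clock 2: out=0, reg = 0x94F1C
clock 3: out=0, reg = 0x4A78E
clock 4: out=0, reg = 0xA53C7
clock 5: out=1, reg = 0x529E3
clock 6: out=1, reg = 0xA94F1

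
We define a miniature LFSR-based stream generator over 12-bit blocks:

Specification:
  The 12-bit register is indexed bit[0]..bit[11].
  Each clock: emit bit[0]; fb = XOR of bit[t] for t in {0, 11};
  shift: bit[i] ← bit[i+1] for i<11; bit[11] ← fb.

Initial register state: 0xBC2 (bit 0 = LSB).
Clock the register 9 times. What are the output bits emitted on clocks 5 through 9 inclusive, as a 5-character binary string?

reg_0 = 0xBC2
clock 1: out=0, reg = 0xDE1
clock 2: out=1, reg = 0x6F0
clock 3: out=0, reg = 0x378
clock 4: out=0, reg = 0x1BC
clock 5: out=0, reg = 0x0DE
clock 6: out=0, reg = 0x06F
clock 7: out=1, reg = 0x837
clock 8: out=1, reg = 0x41B
clock 9: out=1, reg = 0xA0D

00111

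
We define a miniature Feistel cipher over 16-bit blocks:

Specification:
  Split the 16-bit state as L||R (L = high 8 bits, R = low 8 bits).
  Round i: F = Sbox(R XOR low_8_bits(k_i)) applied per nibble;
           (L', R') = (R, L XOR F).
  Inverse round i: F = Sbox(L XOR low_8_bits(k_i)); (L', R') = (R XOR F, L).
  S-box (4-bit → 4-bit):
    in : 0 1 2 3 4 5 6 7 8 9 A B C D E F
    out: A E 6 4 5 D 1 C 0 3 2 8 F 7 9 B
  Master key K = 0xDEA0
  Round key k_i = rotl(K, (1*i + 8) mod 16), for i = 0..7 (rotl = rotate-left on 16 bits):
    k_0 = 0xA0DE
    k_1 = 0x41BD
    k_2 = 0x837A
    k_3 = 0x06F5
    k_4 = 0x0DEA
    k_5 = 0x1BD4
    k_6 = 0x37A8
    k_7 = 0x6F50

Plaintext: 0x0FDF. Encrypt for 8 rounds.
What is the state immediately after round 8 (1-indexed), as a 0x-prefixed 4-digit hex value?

s_0 = plaintext = 0x0FDF
s_1 = Round(s_0, k_0) = 0xDFA1
s_2 = Round(s_1, k_1) = 0xA130
s_3 = Round(s_2, k_2) = 0x30F3
s_4 = Round(s_3, k_3) = 0xF391
s_5 = Round(s_4, k_4) = 0x913B
s_6 = Round(s_5, k_5) = 0x3B0A
s_7 = Round(s_6, k_6) = 0x0A1D
s_8 = Round(s_7, k_7) = 0x1D5D

0x1D5D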